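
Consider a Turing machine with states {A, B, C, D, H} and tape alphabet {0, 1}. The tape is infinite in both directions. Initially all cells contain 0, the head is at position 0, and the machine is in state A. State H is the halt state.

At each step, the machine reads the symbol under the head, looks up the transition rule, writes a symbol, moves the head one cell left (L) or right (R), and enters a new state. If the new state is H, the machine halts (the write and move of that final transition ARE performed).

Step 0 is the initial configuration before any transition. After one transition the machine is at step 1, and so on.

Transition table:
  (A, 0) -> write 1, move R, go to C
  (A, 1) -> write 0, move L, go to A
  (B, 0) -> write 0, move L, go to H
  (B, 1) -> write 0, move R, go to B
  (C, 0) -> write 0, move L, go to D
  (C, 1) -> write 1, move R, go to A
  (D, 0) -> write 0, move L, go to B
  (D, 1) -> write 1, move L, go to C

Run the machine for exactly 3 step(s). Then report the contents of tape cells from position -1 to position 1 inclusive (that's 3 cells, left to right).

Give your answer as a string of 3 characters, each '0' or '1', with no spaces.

Step 1: in state A at pos 0, read 0 -> (A,0)->write 1,move R,goto C. Now: state=C, head=1, tape[-1..2]=0100 (head:   ^)
Step 2: in state C at pos 1, read 0 -> (C,0)->write 0,move L,goto D. Now: state=D, head=0, tape[-1..2]=0100 (head:  ^)
Step 3: in state D at pos 0, read 1 -> (D,1)->write 1,move L,goto C. Now: state=C, head=-1, tape[-2..2]=00100 (head:  ^)

Answer: 010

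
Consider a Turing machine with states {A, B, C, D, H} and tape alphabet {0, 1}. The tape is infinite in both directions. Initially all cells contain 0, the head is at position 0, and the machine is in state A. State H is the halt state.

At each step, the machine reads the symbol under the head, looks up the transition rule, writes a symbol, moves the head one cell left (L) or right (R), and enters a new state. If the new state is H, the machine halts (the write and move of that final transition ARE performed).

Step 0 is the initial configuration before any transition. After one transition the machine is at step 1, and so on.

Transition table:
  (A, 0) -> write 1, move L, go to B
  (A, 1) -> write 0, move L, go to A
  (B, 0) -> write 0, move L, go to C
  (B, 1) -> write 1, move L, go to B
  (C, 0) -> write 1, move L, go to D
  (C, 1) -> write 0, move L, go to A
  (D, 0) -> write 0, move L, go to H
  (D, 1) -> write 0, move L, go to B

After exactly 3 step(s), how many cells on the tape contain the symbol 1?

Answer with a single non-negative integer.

Answer: 2

Derivation:
Step 1: in state A at pos 0, read 0 -> (A,0)->write 1,move L,goto B. Now: state=B, head=-1, tape[-2..1]=0010 (head:  ^)
Step 2: in state B at pos -1, read 0 -> (B,0)->write 0,move L,goto C. Now: state=C, head=-2, tape[-3..1]=00010 (head:  ^)
Step 3: in state C at pos -2, read 0 -> (C,0)->write 1,move L,goto D. Now: state=D, head=-3, tape[-4..1]=001010 (head:  ^)
Cells containing 1 after step 3: {-2, 0} -> 2 cell(s)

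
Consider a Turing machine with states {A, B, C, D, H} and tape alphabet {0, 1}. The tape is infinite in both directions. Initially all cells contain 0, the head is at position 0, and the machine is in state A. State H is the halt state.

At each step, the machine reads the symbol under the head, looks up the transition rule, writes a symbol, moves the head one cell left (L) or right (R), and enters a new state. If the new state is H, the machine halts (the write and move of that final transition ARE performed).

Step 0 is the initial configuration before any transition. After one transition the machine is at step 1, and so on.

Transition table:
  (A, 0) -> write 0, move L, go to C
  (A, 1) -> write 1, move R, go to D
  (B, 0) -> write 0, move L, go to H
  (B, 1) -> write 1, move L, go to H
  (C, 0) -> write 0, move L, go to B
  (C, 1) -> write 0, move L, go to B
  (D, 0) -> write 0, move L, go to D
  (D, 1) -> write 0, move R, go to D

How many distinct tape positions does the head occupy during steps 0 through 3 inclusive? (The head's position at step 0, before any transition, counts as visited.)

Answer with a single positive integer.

Step 1: in state A at pos 0, read 0 -> (A,0)->write 0,move L,goto C. Now: state=C, head=-1, tape[-2..1]=0000 (head:  ^)
Step 2: in state C at pos -1, read 0 -> (C,0)->write 0,move L,goto B. Now: state=B, head=-2, tape[-3..1]=00000 (head:  ^)
Step 3: in state B at pos -2, read 0 -> (B,0)->write 0,move L,goto H. Now: state=H, head=-3, tape[-4..1]=000000 (head:  ^)
Head positions at steps 0..3: starting at 0, distinct positions visited = {-3, -2, -1, 0} -> 4 position(s)

Answer: 4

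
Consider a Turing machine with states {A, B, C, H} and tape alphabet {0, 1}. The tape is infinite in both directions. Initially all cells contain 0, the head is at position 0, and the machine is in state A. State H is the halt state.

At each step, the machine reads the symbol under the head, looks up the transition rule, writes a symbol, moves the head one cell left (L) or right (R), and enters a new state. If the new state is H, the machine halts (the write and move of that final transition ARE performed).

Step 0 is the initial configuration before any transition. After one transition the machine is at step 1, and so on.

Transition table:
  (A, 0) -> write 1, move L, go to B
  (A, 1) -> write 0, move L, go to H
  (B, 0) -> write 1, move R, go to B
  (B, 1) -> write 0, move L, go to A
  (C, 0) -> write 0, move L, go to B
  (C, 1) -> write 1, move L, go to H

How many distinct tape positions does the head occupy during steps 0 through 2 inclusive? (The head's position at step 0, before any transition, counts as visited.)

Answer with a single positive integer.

Step 1: in state A at pos 0, read 0 -> (A,0)->write 1,move L,goto B. Now: state=B, head=-1, tape[-2..1]=0010 (head:  ^)
Step 2: in state B at pos -1, read 0 -> (B,0)->write 1,move R,goto B. Now: state=B, head=0, tape[-2..1]=0110 (head:   ^)
Head positions at steps 0..2: starting at 0, distinct positions visited = {-1, 0} -> 2 position(s)

Answer: 2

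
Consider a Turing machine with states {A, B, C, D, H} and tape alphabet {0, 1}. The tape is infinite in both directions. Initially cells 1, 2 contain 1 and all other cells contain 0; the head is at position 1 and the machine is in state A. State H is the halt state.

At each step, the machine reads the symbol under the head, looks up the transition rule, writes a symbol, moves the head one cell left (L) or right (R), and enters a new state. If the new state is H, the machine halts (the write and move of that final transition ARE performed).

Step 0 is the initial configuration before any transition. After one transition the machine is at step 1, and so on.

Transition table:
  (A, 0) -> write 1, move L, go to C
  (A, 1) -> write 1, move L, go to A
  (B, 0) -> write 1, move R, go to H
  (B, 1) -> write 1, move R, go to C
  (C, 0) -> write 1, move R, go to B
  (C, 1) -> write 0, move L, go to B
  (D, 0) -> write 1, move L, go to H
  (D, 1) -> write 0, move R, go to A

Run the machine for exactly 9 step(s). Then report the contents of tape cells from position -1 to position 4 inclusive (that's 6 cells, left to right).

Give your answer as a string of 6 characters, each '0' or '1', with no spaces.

Answer: 111110

Derivation:
Step 1: in state A at pos 1, read 1 -> (A,1)->write 1,move L,goto A. Now: state=A, head=0, tape[-1..3]=00110 (head:  ^)
Step 2: in state A at pos 0, read 0 -> (A,0)->write 1,move L,goto C. Now: state=C, head=-1, tape[-2..3]=001110 (head:  ^)
Step 3: in state C at pos -1, read 0 -> (C,0)->write 1,move R,goto B. Now: state=B, head=0, tape[-2..3]=011110 (head:   ^)
Step 4: in state B at pos 0, read 1 -> (B,1)->write 1,move R,goto C. Now: state=C, head=1, tape[-2..3]=011110 (head:    ^)
Step 5: in state C at pos 1, read 1 -> (C,1)->write 0,move L,goto B. Now: state=B, head=0, tape[-2..3]=011010 (head:   ^)
Step 6: in state B at pos 0, read 1 -> (B,1)->write 1,move R,goto C. Now: state=C, head=1, tape[-2..3]=011010 (head:    ^)
Step 7: in state C at pos 1, read 0 -> (C,0)->write 1,move R,goto B. Now: state=B, head=2, tape[-2..3]=011110 (head:     ^)
Step 8: in state B at pos 2, read 1 -> (B,1)->write 1,move R,goto C. Now: state=C, head=3, tape[-2..4]=0111100 (head:      ^)
Step 9: in state C at pos 3, read 0 -> (C,0)->write 1,move R,goto B. Now: state=B, head=4, tape[-2..5]=01111100 (head:       ^)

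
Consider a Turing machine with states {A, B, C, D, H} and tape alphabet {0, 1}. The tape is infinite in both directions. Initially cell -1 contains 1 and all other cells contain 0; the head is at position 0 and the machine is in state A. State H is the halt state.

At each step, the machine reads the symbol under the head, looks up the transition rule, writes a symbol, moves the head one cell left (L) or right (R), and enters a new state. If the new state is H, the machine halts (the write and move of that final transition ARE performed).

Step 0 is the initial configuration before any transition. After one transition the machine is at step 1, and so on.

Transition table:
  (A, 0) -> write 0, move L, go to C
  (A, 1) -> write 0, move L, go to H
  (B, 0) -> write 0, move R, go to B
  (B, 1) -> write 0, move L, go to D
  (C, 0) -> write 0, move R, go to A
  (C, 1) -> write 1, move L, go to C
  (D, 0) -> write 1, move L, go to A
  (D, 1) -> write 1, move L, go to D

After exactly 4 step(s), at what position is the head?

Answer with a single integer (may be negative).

Step 1: in state A at pos 0, read 0 -> (A,0)->write 0,move L,goto C. Now: state=C, head=-1, tape[-2..1]=0100 (head:  ^)
Step 2: in state C at pos -1, read 1 -> (C,1)->write 1,move L,goto C. Now: state=C, head=-2, tape[-3..1]=00100 (head:  ^)
Step 3: in state C at pos -2, read 0 -> (C,0)->write 0,move R,goto A. Now: state=A, head=-1, tape[-3..1]=00100 (head:   ^)
Step 4: in state A at pos -1, read 1 -> (A,1)->write 0,move L,goto H. Now: state=H, head=-2, tape[-3..1]=00000 (head:  ^)

Answer: -2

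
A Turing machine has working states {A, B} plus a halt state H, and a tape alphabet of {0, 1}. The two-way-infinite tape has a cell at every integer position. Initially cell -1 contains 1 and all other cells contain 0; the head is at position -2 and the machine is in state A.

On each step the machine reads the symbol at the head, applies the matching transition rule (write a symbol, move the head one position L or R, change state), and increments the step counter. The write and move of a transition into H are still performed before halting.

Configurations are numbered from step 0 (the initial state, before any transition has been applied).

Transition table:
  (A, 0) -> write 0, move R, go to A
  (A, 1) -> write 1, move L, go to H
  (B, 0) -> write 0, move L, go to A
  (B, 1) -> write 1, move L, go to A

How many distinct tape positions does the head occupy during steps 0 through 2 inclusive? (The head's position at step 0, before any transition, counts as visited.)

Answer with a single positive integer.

Answer: 2

Derivation:
Step 1: in state A at pos -2, read 0 -> (A,0)->write 0,move R,goto A. Now: state=A, head=-1, tape[-3..0]=0010 (head:   ^)
Step 2: in state A at pos -1, read 1 -> (A,1)->write 1,move L,goto H. Now: state=H, head=-2, tape[-3..0]=0010 (head:  ^)
Head positions at steps 0..2: starting at -2, distinct positions visited = {-2, -1} -> 2 position(s)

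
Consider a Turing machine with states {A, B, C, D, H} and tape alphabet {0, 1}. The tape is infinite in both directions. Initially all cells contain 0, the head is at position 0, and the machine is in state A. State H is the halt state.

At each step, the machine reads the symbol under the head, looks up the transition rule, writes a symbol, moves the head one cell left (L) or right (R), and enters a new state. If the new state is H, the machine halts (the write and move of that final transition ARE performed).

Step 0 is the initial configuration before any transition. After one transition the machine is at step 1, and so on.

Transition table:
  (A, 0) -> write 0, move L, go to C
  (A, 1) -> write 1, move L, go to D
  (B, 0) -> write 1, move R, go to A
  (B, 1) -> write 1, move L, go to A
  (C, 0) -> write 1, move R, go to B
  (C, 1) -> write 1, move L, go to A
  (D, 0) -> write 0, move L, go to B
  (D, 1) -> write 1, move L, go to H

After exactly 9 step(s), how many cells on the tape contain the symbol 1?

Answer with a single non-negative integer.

Answer: 3

Derivation:
Step 1: in state A at pos 0, read 0 -> (A,0)->write 0,move L,goto C. Now: state=C, head=-1, tape[-2..1]=0000 (head:  ^)
Step 2: in state C at pos -1, read 0 -> (C,0)->write 1,move R,goto B. Now: state=B, head=0, tape[-2..1]=0100 (head:   ^)
Step 3: in state B at pos 0, read 0 -> (B,0)->write 1,move R,goto A. Now: state=A, head=1, tape[-2..2]=01100 (head:    ^)
Step 4: in state A at pos 1, read 0 -> (A,0)->write 0,move L,goto C. Now: state=C, head=0, tape[-2..2]=01100 (head:   ^)
Step 5: in state C at pos 0, read 1 -> (C,1)->write 1,move L,goto A. Now: state=A, head=-1, tape[-2..2]=01100 (head:  ^)
Step 6: in state A at pos -1, read 1 -> (A,1)->write 1,move L,goto D. Now: state=D, head=-2, tape[-3..2]=001100 (head:  ^)
Step 7: in state D at pos -2, read 0 -> (D,0)->write 0,move L,goto B. Now: state=B, head=-3, tape[-4..2]=0001100 (head:  ^)
Step 8: in state B at pos -3, read 0 -> (B,0)->write 1,move R,goto A. Now: state=A, head=-2, tape[-4..2]=0101100 (head:   ^)
Step 9: in state A at pos -2, read 0 -> (A,0)->write 0,move L,goto C. Now: state=C, head=-3, tape[-4..2]=0101100 (head:  ^)
Cells containing 1 after step 9: {-3, -1, 0} -> 3 cell(s)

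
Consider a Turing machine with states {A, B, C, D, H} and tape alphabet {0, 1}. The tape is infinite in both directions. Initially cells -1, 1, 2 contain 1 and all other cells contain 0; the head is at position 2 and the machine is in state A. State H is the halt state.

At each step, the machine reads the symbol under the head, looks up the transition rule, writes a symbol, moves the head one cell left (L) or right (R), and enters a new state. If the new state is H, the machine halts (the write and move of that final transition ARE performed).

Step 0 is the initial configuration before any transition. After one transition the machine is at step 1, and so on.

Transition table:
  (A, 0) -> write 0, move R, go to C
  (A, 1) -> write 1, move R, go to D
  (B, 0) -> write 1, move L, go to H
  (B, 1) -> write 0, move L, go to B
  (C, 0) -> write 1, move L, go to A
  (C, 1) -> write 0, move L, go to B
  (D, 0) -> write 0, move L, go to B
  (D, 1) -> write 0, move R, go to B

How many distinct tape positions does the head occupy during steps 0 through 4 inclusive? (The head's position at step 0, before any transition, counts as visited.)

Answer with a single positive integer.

Step 1: in state A at pos 2, read 1 -> (A,1)->write 1,move R,goto D. Now: state=D, head=3, tape[-2..4]=0101100 (head:      ^)
Step 2: in state D at pos 3, read 0 -> (D,0)->write 0,move L,goto B. Now: state=B, head=2, tape[-2..4]=0101100 (head:     ^)
Step 3: in state B at pos 2, read 1 -> (B,1)->write 0,move L,goto B. Now: state=B, head=1, tape[-2..4]=0101000 (head:    ^)
Step 4: in state B at pos 1, read 1 -> (B,1)->write 0,move L,goto B. Now: state=B, head=0, tape[-2..4]=0100000 (head:   ^)
Head positions at steps 0..4: starting at 2, distinct positions visited = {0, 1, 2, 3} -> 4 position(s)

Answer: 4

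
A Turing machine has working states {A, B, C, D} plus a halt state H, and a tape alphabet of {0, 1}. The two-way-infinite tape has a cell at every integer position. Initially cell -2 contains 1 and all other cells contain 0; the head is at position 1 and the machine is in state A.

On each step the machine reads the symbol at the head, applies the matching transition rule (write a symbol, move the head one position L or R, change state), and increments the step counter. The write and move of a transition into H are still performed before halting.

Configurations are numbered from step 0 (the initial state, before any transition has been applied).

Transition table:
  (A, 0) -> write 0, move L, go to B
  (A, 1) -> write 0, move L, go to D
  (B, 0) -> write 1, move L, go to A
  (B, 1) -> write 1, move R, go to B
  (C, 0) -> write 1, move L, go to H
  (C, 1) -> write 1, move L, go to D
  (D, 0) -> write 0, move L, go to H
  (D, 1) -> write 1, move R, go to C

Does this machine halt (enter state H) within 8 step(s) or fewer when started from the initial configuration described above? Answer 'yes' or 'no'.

Step 1: in state A at pos 1, read 0 -> (A,0)->write 0,move L,goto B. Now: state=B, head=0, tape[-3..2]=010000 (head:    ^)
Step 2: in state B at pos 0, read 0 -> (B,0)->write 1,move L,goto A. Now: state=A, head=-1, tape[-3..2]=010100 (head:   ^)
Step 3: in state A at pos -1, read 0 -> (A,0)->write 0,move L,goto B. Now: state=B, head=-2, tape[-3..2]=010100 (head:  ^)
Step 4: in state B at pos -2, read 1 -> (B,1)->write 1,move R,goto B. Now: state=B, head=-1, tape[-3..2]=010100 (head:   ^)
Step 5: in state B at pos -1, read 0 -> (B,0)->write 1,move L,goto A. Now: state=A, head=-2, tape[-3..2]=011100 (head:  ^)
Step 6: in state A at pos -2, read 1 -> (A,1)->write 0,move L,goto D. Now: state=D, head=-3, tape[-4..2]=0001100 (head:  ^)
Step 7: in state D at pos -3, read 0 -> (D,0)->write 0,move L,goto H. Now: state=H, head=-4, tape[-5..2]=00001100 (head:  ^)
State H reached at step 7; 7 <= 8 -> yes

Answer: yes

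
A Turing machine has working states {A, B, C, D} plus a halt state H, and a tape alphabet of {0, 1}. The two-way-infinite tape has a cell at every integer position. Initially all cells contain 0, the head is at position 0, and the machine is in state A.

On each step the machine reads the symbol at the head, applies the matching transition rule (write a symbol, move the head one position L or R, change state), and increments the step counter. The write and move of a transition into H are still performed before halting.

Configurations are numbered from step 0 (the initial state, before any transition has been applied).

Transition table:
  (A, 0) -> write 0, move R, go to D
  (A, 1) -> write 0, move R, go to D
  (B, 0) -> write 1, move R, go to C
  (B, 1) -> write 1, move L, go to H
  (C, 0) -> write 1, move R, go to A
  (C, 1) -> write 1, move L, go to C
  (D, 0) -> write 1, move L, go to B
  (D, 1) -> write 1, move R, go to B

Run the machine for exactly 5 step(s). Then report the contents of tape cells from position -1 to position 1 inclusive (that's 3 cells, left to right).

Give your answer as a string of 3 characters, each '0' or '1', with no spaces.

Step 1: in state A at pos 0, read 0 -> (A,0)->write 0,move R,goto D. Now: state=D, head=1, tape[-1..2]=0000 (head:   ^)
Step 2: in state D at pos 1, read 0 -> (D,0)->write 1,move L,goto B. Now: state=B, head=0, tape[-1..2]=0010 (head:  ^)
Step 3: in state B at pos 0, read 0 -> (B,0)->write 1,move R,goto C. Now: state=C, head=1, tape[-1..2]=0110 (head:   ^)
Step 4: in state C at pos 1, read 1 -> (C,1)->write 1,move L,goto C. Now: state=C, head=0, tape[-1..2]=0110 (head:  ^)
Step 5: in state C at pos 0, read 1 -> (C,1)->write 1,move L,goto C. Now: state=C, head=-1, tape[-2..2]=00110 (head:  ^)

Answer: 011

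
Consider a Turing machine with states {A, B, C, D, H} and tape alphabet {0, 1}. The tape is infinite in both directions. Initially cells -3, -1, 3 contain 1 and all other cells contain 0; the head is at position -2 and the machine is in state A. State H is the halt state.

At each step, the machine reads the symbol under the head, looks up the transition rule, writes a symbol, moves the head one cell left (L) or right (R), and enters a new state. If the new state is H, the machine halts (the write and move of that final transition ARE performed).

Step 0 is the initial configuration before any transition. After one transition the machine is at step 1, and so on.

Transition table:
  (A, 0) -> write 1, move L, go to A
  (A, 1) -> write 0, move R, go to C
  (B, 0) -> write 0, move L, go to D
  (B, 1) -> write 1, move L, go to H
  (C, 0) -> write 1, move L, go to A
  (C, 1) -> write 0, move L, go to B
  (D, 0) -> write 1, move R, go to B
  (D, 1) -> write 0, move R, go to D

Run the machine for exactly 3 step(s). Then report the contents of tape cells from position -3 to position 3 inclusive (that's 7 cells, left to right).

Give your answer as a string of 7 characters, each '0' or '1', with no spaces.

Answer: 0010001

Derivation:
Step 1: in state A at pos -2, read 0 -> (A,0)->write 1,move L,goto A. Now: state=A, head=-3, tape[-4..4]=011100010 (head:  ^)
Step 2: in state A at pos -3, read 1 -> (A,1)->write 0,move R,goto C. Now: state=C, head=-2, tape[-4..4]=001100010 (head:   ^)
Step 3: in state C at pos -2, read 1 -> (C,1)->write 0,move L,goto B. Now: state=B, head=-3, tape[-4..4]=000100010 (head:  ^)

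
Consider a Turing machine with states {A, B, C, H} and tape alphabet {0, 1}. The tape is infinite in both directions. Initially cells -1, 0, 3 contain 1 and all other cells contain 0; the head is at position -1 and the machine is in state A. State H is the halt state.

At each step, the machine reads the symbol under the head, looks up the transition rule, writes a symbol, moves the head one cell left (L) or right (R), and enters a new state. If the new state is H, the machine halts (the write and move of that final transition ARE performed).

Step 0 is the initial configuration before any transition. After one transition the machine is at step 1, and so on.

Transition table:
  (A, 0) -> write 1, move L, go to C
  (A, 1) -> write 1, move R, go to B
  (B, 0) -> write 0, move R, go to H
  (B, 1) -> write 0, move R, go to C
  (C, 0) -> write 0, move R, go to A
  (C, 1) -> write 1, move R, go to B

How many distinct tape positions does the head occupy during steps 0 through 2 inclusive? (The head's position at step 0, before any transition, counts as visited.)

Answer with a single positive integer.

Step 1: in state A at pos -1, read 1 -> (A,1)->write 1,move R,goto B. Now: state=B, head=0, tape[-2..4]=0110010 (head:   ^)
Step 2: in state B at pos 0, read 1 -> (B,1)->write 0,move R,goto C. Now: state=C, head=1, tape[-2..4]=0100010 (head:    ^)
Head positions at steps 0..2: starting at -1, distinct positions visited = {-1, 0, 1} -> 3 position(s)

Answer: 3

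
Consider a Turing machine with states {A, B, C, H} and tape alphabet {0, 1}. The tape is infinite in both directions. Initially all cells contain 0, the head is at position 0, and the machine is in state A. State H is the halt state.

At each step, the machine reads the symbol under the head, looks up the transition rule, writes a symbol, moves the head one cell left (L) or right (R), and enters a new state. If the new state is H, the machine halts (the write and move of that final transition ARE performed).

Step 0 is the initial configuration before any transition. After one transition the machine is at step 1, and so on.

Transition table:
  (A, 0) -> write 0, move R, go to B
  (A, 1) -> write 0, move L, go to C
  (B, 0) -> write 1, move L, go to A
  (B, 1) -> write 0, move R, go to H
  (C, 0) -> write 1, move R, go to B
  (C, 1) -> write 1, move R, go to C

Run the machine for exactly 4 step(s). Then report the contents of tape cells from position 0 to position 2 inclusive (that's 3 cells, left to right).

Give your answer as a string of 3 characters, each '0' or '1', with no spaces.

Answer: 000

Derivation:
Step 1: in state A at pos 0, read 0 -> (A,0)->write 0,move R,goto B. Now: state=B, head=1, tape[-1..2]=0000 (head:   ^)
Step 2: in state B at pos 1, read 0 -> (B,0)->write 1,move L,goto A. Now: state=A, head=0, tape[-1..2]=0010 (head:  ^)
Step 3: in state A at pos 0, read 0 -> (A,0)->write 0,move R,goto B. Now: state=B, head=1, tape[-1..2]=0010 (head:   ^)
Step 4: in state B at pos 1, read 1 -> (B,1)->write 0,move R,goto H. Now: state=H, head=2, tape[-1..3]=00000 (head:    ^)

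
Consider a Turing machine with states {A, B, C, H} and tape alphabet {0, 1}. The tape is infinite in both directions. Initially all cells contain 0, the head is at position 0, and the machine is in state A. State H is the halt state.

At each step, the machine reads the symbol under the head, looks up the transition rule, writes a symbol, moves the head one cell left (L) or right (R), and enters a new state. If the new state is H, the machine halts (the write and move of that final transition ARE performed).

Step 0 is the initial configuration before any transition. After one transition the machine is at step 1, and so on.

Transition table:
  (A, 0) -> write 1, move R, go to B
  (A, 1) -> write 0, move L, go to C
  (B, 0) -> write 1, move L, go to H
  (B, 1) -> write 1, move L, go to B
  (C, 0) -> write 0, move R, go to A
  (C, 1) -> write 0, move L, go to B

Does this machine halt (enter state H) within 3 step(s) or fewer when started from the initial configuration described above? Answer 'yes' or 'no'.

Answer: yes

Derivation:
Step 1: in state A at pos 0, read 0 -> (A,0)->write 1,move R,goto B. Now: state=B, head=1, tape[-1..2]=0100 (head:   ^)
Step 2: in state B at pos 1, read 0 -> (B,0)->write 1,move L,goto H. Now: state=H, head=0, tape[-1..2]=0110 (head:  ^)
State H reached at step 2; 2 <= 3 -> yes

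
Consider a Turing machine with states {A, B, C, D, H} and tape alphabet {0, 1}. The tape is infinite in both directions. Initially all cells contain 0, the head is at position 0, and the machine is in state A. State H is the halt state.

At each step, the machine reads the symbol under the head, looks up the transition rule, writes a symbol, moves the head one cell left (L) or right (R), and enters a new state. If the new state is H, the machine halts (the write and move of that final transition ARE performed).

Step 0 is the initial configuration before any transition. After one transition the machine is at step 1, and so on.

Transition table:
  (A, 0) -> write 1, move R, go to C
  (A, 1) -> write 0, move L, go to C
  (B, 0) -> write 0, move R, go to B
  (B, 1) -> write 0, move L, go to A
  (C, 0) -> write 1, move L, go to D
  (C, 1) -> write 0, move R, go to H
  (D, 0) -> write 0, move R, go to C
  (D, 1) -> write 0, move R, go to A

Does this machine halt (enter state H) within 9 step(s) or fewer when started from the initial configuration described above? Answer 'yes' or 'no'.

Step 1: in state A at pos 0, read 0 -> (A,0)->write 1,move R,goto C. Now: state=C, head=1, tape[-1..2]=0100 (head:   ^)
Step 2: in state C at pos 1, read 0 -> (C,0)->write 1,move L,goto D. Now: state=D, head=0, tape[-1..2]=0110 (head:  ^)
Step 3: in state D at pos 0, read 1 -> (D,1)->write 0,move R,goto A. Now: state=A, head=1, tape[-1..2]=0010 (head:   ^)
Step 4: in state A at pos 1, read 1 -> (A,1)->write 0,move L,goto C. Now: state=C, head=0, tape[-1..2]=0000 (head:  ^)
Step 5: in state C at pos 0, read 0 -> (C,0)->write 1,move L,goto D. Now: state=D, head=-1, tape[-2..2]=00100 (head:  ^)
Step 6: in state D at pos -1, read 0 -> (D,0)->write 0,move R,goto C. Now: state=C, head=0, tape[-2..2]=00100 (head:   ^)
Step 7: in state C at pos 0, read 1 -> (C,1)->write 0,move R,goto H. Now: state=H, head=1, tape[-2..2]=00000 (head:    ^)
State H reached at step 7; 7 <= 9 -> yes

Answer: yes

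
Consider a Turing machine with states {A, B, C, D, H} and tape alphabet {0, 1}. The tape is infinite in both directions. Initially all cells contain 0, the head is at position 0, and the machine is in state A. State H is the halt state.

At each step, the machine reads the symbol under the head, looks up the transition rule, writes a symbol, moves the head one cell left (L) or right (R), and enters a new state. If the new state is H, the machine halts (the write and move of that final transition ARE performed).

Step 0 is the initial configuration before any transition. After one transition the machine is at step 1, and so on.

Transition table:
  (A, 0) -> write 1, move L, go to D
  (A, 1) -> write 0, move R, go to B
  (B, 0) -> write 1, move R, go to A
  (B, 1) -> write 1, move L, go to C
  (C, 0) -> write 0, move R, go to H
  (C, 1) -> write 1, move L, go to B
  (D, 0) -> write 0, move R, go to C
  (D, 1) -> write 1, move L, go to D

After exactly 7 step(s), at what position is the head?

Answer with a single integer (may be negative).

Step 1: in state A at pos 0, read 0 -> (A,0)->write 1,move L,goto D. Now: state=D, head=-1, tape[-2..1]=0010 (head:  ^)
Step 2: in state D at pos -1, read 0 -> (D,0)->write 0,move R,goto C. Now: state=C, head=0, tape[-2..1]=0010 (head:   ^)
Step 3: in state C at pos 0, read 1 -> (C,1)->write 1,move L,goto B. Now: state=B, head=-1, tape[-2..1]=0010 (head:  ^)
Step 4: in state B at pos -1, read 0 -> (B,0)->write 1,move R,goto A. Now: state=A, head=0, tape[-2..1]=0110 (head:   ^)
Step 5: in state A at pos 0, read 1 -> (A,1)->write 0,move R,goto B. Now: state=B, head=1, tape[-2..2]=01000 (head:    ^)
Step 6: in state B at pos 1, read 0 -> (B,0)->write 1,move R,goto A. Now: state=A, head=2, tape[-2..3]=010100 (head:     ^)
Step 7: in state A at pos 2, read 0 -> (A,0)->write 1,move L,goto D. Now: state=D, head=1, tape[-2..3]=010110 (head:    ^)

Answer: 1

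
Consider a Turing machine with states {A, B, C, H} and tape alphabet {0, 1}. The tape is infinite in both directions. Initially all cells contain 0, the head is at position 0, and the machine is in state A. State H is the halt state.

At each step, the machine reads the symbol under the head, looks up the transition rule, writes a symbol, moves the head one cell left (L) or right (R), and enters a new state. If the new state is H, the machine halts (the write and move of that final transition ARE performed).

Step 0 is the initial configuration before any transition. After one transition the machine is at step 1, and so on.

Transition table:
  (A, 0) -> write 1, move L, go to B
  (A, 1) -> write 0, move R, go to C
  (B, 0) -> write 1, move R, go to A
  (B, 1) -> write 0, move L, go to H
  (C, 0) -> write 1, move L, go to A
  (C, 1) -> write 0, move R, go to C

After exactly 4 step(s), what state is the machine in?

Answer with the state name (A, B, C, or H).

Step 1: in state A at pos 0, read 0 -> (A,0)->write 1,move L,goto B. Now: state=B, head=-1, tape[-2..1]=0010 (head:  ^)
Step 2: in state B at pos -1, read 0 -> (B,0)->write 1,move R,goto A. Now: state=A, head=0, tape[-2..1]=0110 (head:   ^)
Step 3: in state A at pos 0, read 1 -> (A,1)->write 0,move R,goto C. Now: state=C, head=1, tape[-2..2]=01000 (head:    ^)
Step 4: in state C at pos 1, read 0 -> (C,0)->write 1,move L,goto A. Now: state=A, head=0, tape[-2..2]=01010 (head:   ^)

Answer: A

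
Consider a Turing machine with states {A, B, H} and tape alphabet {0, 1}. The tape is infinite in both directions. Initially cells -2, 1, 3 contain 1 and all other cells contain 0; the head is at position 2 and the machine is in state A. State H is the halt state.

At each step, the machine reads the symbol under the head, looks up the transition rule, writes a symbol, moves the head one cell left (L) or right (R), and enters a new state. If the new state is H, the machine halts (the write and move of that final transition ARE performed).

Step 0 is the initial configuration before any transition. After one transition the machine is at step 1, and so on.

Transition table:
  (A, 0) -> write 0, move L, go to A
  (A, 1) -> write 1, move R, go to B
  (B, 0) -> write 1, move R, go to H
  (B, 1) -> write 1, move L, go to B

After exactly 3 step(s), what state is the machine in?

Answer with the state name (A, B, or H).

Step 1: in state A at pos 2, read 0 -> (A,0)->write 0,move L,goto A. Now: state=A, head=1, tape[-3..4]=01001010 (head:     ^)
Step 2: in state A at pos 1, read 1 -> (A,1)->write 1,move R,goto B. Now: state=B, head=2, tape[-3..4]=01001010 (head:      ^)
Step 3: in state B at pos 2, read 0 -> (B,0)->write 1,move R,goto H. Now: state=H, head=3, tape[-3..4]=01001110 (head:       ^)

Answer: H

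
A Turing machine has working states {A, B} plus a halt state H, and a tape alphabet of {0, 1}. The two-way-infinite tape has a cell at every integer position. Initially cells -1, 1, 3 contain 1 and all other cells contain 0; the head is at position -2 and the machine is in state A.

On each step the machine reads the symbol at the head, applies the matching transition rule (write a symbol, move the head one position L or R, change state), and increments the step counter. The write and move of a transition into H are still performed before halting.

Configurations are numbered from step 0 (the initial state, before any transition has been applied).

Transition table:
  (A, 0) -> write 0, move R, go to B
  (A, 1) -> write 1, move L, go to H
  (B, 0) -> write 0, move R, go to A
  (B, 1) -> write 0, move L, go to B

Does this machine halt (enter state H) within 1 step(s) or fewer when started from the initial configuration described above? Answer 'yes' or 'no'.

Answer: no

Derivation:
Step 1: in state A at pos -2, read 0 -> (A,0)->write 0,move R,goto B. Now: state=B, head=-1, tape[-3..4]=00101010 (head:   ^)
After 1 step(s): state = B (not H) -> not halted within 1 -> no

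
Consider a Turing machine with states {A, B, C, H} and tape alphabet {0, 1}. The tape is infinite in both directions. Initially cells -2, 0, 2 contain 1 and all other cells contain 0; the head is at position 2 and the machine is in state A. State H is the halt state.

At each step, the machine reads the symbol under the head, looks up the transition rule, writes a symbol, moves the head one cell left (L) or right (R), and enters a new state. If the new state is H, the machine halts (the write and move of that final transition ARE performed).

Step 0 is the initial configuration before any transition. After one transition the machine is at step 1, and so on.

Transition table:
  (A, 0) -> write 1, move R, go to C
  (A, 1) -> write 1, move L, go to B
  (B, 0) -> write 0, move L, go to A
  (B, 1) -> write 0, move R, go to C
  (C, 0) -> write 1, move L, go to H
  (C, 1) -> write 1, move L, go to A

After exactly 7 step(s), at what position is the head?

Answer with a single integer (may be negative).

Step 1: in state A at pos 2, read 1 -> (A,1)->write 1,move L,goto B. Now: state=B, head=1, tape[-3..3]=0101010 (head:     ^)
Step 2: in state B at pos 1, read 0 -> (B,0)->write 0,move L,goto A. Now: state=A, head=0, tape[-3..3]=0101010 (head:    ^)
Step 3: in state A at pos 0, read 1 -> (A,1)->write 1,move L,goto B. Now: state=B, head=-1, tape[-3..3]=0101010 (head:   ^)
Step 4: in state B at pos -1, read 0 -> (B,0)->write 0,move L,goto A. Now: state=A, head=-2, tape[-3..3]=0101010 (head:  ^)
Step 5: in state A at pos -2, read 1 -> (A,1)->write 1,move L,goto B. Now: state=B, head=-3, tape[-4..3]=00101010 (head:  ^)
Step 6: in state B at pos -3, read 0 -> (B,0)->write 0,move L,goto A. Now: state=A, head=-4, tape[-5..3]=000101010 (head:  ^)
Step 7: in state A at pos -4, read 0 -> (A,0)->write 1,move R,goto C. Now: state=C, head=-3, tape[-5..3]=010101010 (head:   ^)

Answer: -3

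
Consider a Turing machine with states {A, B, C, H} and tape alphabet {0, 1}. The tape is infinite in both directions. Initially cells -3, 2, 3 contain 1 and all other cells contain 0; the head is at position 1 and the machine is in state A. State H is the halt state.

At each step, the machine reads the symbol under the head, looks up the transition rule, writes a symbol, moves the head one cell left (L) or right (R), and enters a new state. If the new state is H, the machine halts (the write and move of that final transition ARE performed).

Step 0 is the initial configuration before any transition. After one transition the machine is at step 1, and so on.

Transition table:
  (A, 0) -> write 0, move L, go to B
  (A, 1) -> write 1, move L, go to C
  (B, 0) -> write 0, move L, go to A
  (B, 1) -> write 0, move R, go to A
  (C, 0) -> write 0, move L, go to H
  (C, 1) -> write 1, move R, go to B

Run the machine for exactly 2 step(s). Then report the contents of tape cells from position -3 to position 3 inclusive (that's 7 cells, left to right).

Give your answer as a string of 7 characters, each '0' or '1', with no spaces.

Step 1: in state A at pos 1, read 0 -> (A,0)->write 0,move L,goto B. Now: state=B, head=0, tape[-4..4]=010000110 (head:     ^)
Step 2: in state B at pos 0, read 0 -> (B,0)->write 0,move L,goto A. Now: state=A, head=-1, tape[-4..4]=010000110 (head:    ^)

Answer: 1000011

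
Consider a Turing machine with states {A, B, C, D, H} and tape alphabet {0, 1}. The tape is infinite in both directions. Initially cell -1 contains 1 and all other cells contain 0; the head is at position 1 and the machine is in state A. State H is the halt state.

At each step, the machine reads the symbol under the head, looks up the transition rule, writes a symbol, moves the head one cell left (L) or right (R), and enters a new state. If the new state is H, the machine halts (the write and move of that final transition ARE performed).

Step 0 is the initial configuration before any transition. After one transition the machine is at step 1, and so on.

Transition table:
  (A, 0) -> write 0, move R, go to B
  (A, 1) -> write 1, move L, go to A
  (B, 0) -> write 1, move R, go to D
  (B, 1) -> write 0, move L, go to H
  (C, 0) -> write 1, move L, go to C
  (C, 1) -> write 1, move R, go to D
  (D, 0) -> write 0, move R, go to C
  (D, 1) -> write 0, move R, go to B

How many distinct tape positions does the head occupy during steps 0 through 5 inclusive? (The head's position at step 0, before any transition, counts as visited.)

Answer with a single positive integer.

Answer: 4

Derivation:
Step 1: in state A at pos 1, read 0 -> (A,0)->write 0,move R,goto B. Now: state=B, head=2, tape[-2..3]=010000 (head:     ^)
Step 2: in state B at pos 2, read 0 -> (B,0)->write 1,move R,goto D. Now: state=D, head=3, tape[-2..4]=0100100 (head:      ^)
Step 3: in state D at pos 3, read 0 -> (D,0)->write 0,move R,goto C. Now: state=C, head=4, tape[-2..5]=01001000 (head:       ^)
Step 4: in state C at pos 4, read 0 -> (C,0)->write 1,move L,goto C. Now: state=C, head=3, tape[-2..5]=01001010 (head:      ^)
Step 5: in state C at pos 3, read 0 -> (C,0)->write 1,move L,goto C. Now: state=C, head=2, tape[-2..5]=01001110 (head:     ^)
Head positions at steps 0..5: starting at 1, distinct positions visited = {1, 2, 3, 4} -> 4 position(s)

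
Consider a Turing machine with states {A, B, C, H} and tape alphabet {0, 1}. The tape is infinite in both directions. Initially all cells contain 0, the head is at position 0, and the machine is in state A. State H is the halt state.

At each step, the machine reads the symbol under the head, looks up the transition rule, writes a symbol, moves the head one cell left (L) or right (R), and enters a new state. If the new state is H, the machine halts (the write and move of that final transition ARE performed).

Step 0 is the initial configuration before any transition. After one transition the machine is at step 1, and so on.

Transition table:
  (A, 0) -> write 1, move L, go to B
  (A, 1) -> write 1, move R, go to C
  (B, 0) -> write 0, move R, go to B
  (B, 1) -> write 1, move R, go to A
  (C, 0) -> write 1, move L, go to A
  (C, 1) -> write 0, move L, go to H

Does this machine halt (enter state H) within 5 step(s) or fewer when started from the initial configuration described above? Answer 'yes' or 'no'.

Answer: no

Derivation:
Step 1: in state A at pos 0, read 0 -> (A,0)->write 1,move L,goto B. Now: state=B, head=-1, tape[-2..1]=0010 (head:  ^)
Step 2: in state B at pos -1, read 0 -> (B,0)->write 0,move R,goto B. Now: state=B, head=0, tape[-2..1]=0010 (head:   ^)
Step 3: in state B at pos 0, read 1 -> (B,1)->write 1,move R,goto A. Now: state=A, head=1, tape[-2..2]=00100 (head:    ^)
Step 4: in state A at pos 1, read 0 -> (A,0)->write 1,move L,goto B. Now: state=B, head=0, tape[-2..2]=00110 (head:   ^)
Step 5: in state B at pos 0, read 1 -> (B,1)->write 1,move R,goto A. Now: state=A, head=1, tape[-2..2]=00110 (head:    ^)
After 5 step(s): state = A (not H) -> not halted within 5 -> no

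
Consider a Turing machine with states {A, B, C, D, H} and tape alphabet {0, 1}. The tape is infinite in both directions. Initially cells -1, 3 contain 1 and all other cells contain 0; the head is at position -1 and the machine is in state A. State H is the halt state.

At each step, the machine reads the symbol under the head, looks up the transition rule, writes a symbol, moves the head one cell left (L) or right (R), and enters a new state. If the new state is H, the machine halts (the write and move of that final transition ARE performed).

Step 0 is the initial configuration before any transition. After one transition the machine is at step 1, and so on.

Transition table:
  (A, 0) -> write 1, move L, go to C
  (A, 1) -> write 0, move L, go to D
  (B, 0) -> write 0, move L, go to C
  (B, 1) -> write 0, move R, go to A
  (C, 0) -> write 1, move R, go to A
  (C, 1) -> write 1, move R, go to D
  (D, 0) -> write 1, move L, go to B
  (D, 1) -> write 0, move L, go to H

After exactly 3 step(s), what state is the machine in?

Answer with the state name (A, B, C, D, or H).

Step 1: in state A at pos -1, read 1 -> (A,1)->write 0,move L,goto D. Now: state=D, head=-2, tape[-3..4]=00000010 (head:  ^)
Step 2: in state D at pos -2, read 0 -> (D,0)->write 1,move L,goto B. Now: state=B, head=-3, tape[-4..4]=001000010 (head:  ^)
Step 3: in state B at pos -3, read 0 -> (B,0)->write 0,move L,goto C. Now: state=C, head=-4, tape[-5..4]=0001000010 (head:  ^)

Answer: C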